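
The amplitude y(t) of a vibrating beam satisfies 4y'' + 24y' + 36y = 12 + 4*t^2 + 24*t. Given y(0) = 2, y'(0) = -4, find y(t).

Divide through by 4: y'' + 6y' + 9y = 3 + t^2 + 6*t.
Characteristic equation r² + 6r + 9 = 0 has discriminant (6)² - 4·(9) = 0, so r = -3 is a repeated root.
Hence y_h = (C1 + C2*t)*exp(-3*t).
For the particular solution try y_p = A0 + A1*t + A2*t^2. Substituting and matching coefficients of each power of t gives A0 = -1/27, A1 = 14/27, A2 = 1/9, so y_p = -1/27 + t^2/9 + 14*t/27.
General solution: y = -1/27 + t^2/9 + 14*t/27 + C1*exp(-3*t) + C2*t*exp(-3*t).
Apply the initial conditions: y(0) = -1/27 + C1 = 2 and y'(0) = 14/27 + C2 - 3*C1 = -4. Solving gives C1 = 55/27, C2 = 43/27.

y = -1/27 + t**2/9 + 14*t/27 + 55*exp(-3*t)/27 + 43*t*exp(-3*t)/27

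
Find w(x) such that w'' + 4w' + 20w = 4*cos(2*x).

w = cos(2*x)/5 + sin(2*x)/10 + C1*cos(4*x)*exp(-2*x) + C2*exp(-2*x)*sin(4*x)

Characteristic equation r² + 4r + 20 = 0 has discriminant (4)² - 4·(20) = -64 < 0, so r = -2 ± 4i.
Hence w_h = C1*cos(4*x)*exp(-2*x) + C2*exp(-2*x)*sin(4*x).
Try w_p = A*cos(2*x) + B*sin(2*x). Substituting and equating the coefficients of cos(2x) and sin(2x) gives A = 1/5, B = 1/10, so w_p = cos(2*x)/5 + sin(2*x)/10.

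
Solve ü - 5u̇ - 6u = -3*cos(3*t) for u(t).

u = cos(3*t)/10 + sin(3*t)/10 + C1*exp(6*t) + C2*exp(-t)

Characteristic equation r² - 5r - 6 = 0 factors as (r - 6)(r + 1) = 0, so r = 6, -1.
Hence u_h = C1*exp(6*t) + C2*exp(-t).
Try u_p = A*cos(3*t) + B*sin(3*t). Substituting and equating the coefficients of cos(3t) and sin(3t) gives A = 1/10, B = 1/10, so u_p = cos(3*t)/10 + sin(3*t)/10.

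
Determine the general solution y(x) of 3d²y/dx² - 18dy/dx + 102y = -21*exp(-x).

Divide through by 3: y'' - 6y' + 34y = -7*exp(-x).
Characteristic equation r² - 6r + 34 = 0 has discriminant (-6)² - 4·(34) = -100 < 0, so r = 3 ± 5i.
Hence y_h = C1*cos(5*x)*exp(3*x) + C2*exp(3*x)*sin(5*x).
Try y_p = A*exp(-x). Substituting into the equation and dividing by exp(-x) gives A = -7/41, so y_p = -7*exp(-x)/41.

y = -7*exp(-x)/41 + C1*cos(5*x)*exp(3*x) + C2*exp(3*x)*sin(5*x)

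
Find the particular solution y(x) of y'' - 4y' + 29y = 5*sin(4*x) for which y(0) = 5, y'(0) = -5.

y = 13*sin(4*x)/85 + 16*cos(4*x)/85 - 259*exp(2*x)*sin(5*x)/85 + 409*cos(5*x)*exp(2*x)/85

Characteristic equation r² - 4r + 29 = 0 has discriminant (-4)² - 4·(29) = -100 < 0, so r = 2 ± 5i.
Hence y_h = C1*cos(5*x)*exp(2*x) + C2*exp(2*x)*sin(5*x).
Try y_p = A*cos(4*x) + B*sin(4*x). Substituting and equating the coefficients of cos(4x) and sin(4x) gives A = 16/85, B = 13/85, so y_p = 13*sin(4*x)/85 + 16*cos(4*x)/85.
General solution: y = 13*sin(4*x)/85 + 16*cos(4*x)/85 + C1*cos(5*x)*exp(2*x) + C2*exp(2*x)*sin(5*x).
Apply the initial conditions: y(0) = 16/85 + C1 = 5 and y'(0) = 52/85 + 2*C1 + 5*C2 = -5. Solving gives C1 = 409/85, C2 = -259/85.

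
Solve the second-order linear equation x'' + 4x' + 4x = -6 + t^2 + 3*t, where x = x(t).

Characteristic equation r² + 4r + 4 = 0 has discriminant (4)² - 4·(4) = 0, so r = -2 is a repeated root.
Hence x_h = (C1 + C2*t)*exp(-2*t).
For the particular solution try x_p = A0 + A1*t + A2*t^2. Substituting and matching coefficients of each power of t gives A0 = -15/8, A1 = 1/4, A2 = 1/4, so x_p = -15/8 + t/4 + t^2/4.

x = -15/8 + t/4 + t**2/4 + C1*exp(-2*t) + C2*t*exp(-2*t)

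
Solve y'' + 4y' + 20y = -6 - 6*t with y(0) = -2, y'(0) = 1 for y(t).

y = -6/25 - 3*t/10 - 111*exp(-2*t)*sin(4*t)/200 - 44*cos(4*t)*exp(-2*t)/25

Characteristic equation r² + 4r + 20 = 0 has discriminant (4)² - 4·(20) = -64 < 0, so r = -2 ± 4i.
Hence y_h = C1*cos(4*t)*exp(-2*t) + C2*exp(-2*t)*sin(4*t).
For the particular solution try y_p = A0 + A1*t. Substituting and matching coefficients of each power of t gives A0 = -6/25, A1 = -3/10, so y_p = -6/25 - 3*t/10.
General solution: y = -6/25 - 3*t/10 + C1*cos(4*t)*exp(-2*t) + C2*exp(-2*t)*sin(4*t).
Apply the initial conditions: y(0) = -6/25 + C1 = -2 and y'(0) = -3/10 - 2*C1 + 4*C2 = 1. Solving gives C1 = -44/25, C2 = -111/200.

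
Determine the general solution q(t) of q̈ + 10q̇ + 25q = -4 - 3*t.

Characteristic equation r² + 10r + 25 = 0 has discriminant (10)² - 4·(25) = 0, so r = -5 is a repeated root.
Hence q_h = (C1 + C2*t)*exp(-5*t).
For the particular solution try q_p = A0 + A1*t. Substituting and matching coefficients of each power of t gives A0 = -14/125, A1 = -3/25, so q_p = -14/125 - 3*t/25.

q = -14/125 - 3*t/25 + C1*exp(-5*t) + C2*t*exp(-5*t)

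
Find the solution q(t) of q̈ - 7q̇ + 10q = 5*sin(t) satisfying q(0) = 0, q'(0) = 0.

Characteristic equation r² - 7r + 10 = 0 factors as (r - 2)(r - 5) = 0, so r = 2, 5.
Hence q_h = C1*exp(2*t) + C2*exp(5*t).
Try q_p = A*cos(t) + B*sin(t). Substituting and equating the coefficients of cos(t) and sin(t) gives A = 7/26, B = 9/26, so q_p = 7*cos(t)/26 + 9*sin(t)/26.
General solution: q = 7*cos(t)/26 + 9*sin(t)/26 + C1*exp(2*t) + C2*exp(5*t).
Apply the initial conditions: q(0) = 7/26 + C1 + C2 = 0 and q'(0) = 9/26 + 2*C1 + 5*C2 = 0. Solving gives C1 = -1/3, C2 = 5/78.

q = -exp(2*t)/3 + 5*exp(5*t)/78 + 7*cos(t)/26 + 9*sin(t)/26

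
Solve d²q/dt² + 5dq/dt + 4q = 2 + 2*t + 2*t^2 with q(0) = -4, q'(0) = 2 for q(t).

Characteristic equation r² + 5r + 4 = 0 factors as (r + 1)(r + 4) = 0, so r = -1, -4.
Hence q_h = C1*exp(-t) + C2*exp(-4*t).
For the particular solution try q_p = A0 + A1*t + A2*t^2. Substituting and matching coefficients of each power of t gives A0 = 19/16, A1 = -3/4, A2 = 1/2, so q_p = 19/16 + t^2/2 - 3*t/4.
General solution: q = 19/16 + t^2/2 - 3*t/4 + C1*exp(-t) + C2*exp(-4*t).
Apply the initial conditions: q(0) = 19/16 + C1 + C2 = -4 and q'(0) = -3/4 - C1 - 4*C2 = 2. Solving gives C1 = -6, C2 = 13/16.

q = 19/16 + t**2/2 - 6*exp(-t) - 3*t/4 + 13*exp(-4*t)/16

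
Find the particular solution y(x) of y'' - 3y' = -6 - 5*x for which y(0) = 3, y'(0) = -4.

y = 140/27 - 59*exp(3*x)/27 + 5*x**2/6 + 23*x/9

Characteristic equation r² - 3r = 0 factors as (r - 3)r = 0, so r = 3, 0.
Hence y_h = C1*exp(3*x) + C2.
Since 0 is a characteristic root (multiplicity 1), multiply the polynomial trial by x: try y_p = x*(A0 + A1*x). Substituting and matching coefficients of each power of x gives A0 = 23/9, A1 = 5/6, so y_p = 5*x^2/6 + 23*x/9.
General solution: y = C2 + 5*x^2/6 + 23*x/9 + C1*exp(3*x).
Apply the initial conditions: y(0) = C1 + C2 = 3 and y'(0) = 23/9 + 3*C1 = -4. Solving gives C1 = -59/27, C2 = 140/27.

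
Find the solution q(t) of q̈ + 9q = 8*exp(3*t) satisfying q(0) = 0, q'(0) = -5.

Characteristic equation r² + 9 = 0 has discriminant (0)² - 4·(9) = -36 < 0, so r = ± 3i.
Hence q_h = C1*cos(3*t) + C2*sin(3*t).
Try q_p = A*exp(3*t). Substituting into the equation and dividing by exp(3*t) gives A = 4/9, so q_p = 4*exp(3*t)/9.
General solution: q = 4*exp(3*t)/9 + C1*cos(3*t) + C2*sin(3*t).
Apply the initial conditions: q(0) = 4/9 + C1 = 0 and q'(0) = 4/3 + 3*C2 = -5. Solving gives C1 = -4/9, C2 = -19/9.

q = -19*sin(3*t)/9 - 4*cos(3*t)/9 + 4*exp(3*t)/9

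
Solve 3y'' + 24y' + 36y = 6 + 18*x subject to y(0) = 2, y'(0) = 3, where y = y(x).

Divide through by 3: y'' + 8y' + 12y = 2 + 6*x.
Characteristic equation r² + 8r + 12 = 0 factors as (r + 6)(r + 2) = 0, so r = -6, -2.
Hence y_h = C1*exp(-6*x) + C2*exp(-2*x).
For the particular solution try y_p = A0 + A1*x. Substituting and matching coefficients of each power of x gives A0 = -1/6, A1 = 1/2, so y_p = -1/6 + x/2.
General solution: y = -1/6 + x/2 + C1*exp(-6*x) + C2*exp(-2*x).
Apply the initial conditions: y(0) = -1/6 + C1 + C2 = 2 and y'(0) = 1/2 - 6*C1 - 2*C2 = 3. Solving gives C1 = -41/24, C2 = 31/8.

y = -1/6 + x/2 - 41*exp(-6*x)/24 + 31*exp(-2*x)/8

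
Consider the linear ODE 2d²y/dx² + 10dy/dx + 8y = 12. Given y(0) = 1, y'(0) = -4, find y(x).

y = 3/2 - 2*exp(-x) + 3*exp(-4*x)/2

Divide through by 2: y'' + 5y' + 4y = 6.
Characteristic equation r² + 5r + 4 = 0 factors as (r + 4)(r + 1) = 0, so r = -4, -1.
Hence y_h = C1*exp(-4*x) + C2*exp(-x).
For the particular solution try y_p = A0. Substituting and matching coefficients of each power of x gives A0 = 3/2, so y_p = 3/2.
General solution: y = 3/2 + C1*exp(-4*x) + C2*exp(-x).
Apply the initial conditions: y(0) = 3/2 + C1 + C2 = 1 and y'(0) = -C2 - 4*C1 = -4. Solving gives C1 = 3/2, C2 = -2.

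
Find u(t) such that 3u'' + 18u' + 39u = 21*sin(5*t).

u = -35*cos(5*t)/174 - 7*sin(5*t)/87 + C1*cos(2*t)*exp(-3*t) + C2*exp(-3*t)*sin(2*t)

Divide through by 3: u'' + 6u' + 13u = 7*sin(5*t).
Characteristic equation r² + 6r + 13 = 0 has discriminant (6)² - 4·(13) = -16 < 0, so r = -3 ± 2i.
Hence u_h = C1*cos(2*t)*exp(-3*t) + C2*exp(-3*t)*sin(2*t).
Try u_p = A*cos(5*t) + B*sin(5*t). Substituting and equating the coefficients of cos(5t) and sin(5t) gives A = -35/174, B = -7/87, so u_p = -35*cos(5*t)/174 - 7*sin(5*t)/87.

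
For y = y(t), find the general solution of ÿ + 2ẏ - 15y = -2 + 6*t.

Characteristic equation r² + 2r - 15 = 0 factors as (r - 3)(r + 5) = 0, so r = 3, -5.
Hence y_h = C1*exp(3*t) + C2*exp(-5*t).
For the particular solution try y_p = A0 + A1*t. Substituting and matching coefficients of each power of t gives A0 = 2/25, A1 = -2/5, so y_p = 2/25 - 2*t/5.

y = 2/25 - 2*t/5 + C1*exp(3*t) + C2*exp(-5*t)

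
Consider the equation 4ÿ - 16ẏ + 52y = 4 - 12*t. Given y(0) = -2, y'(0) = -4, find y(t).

Divide through by 4: y'' - 4y' + 13y = 1 - 3*t.
Characteristic equation r² - 4r + 13 = 0 has discriminant (-4)² - 4·(13) = -36 < 0, so r = 2 ± 3i.
Hence y_h = C1*cos(3*t)*exp(2*t) + C2*exp(2*t)*sin(3*t).
For the particular solution try y_p = A0 + A1*t. Substituting and matching coefficients of each power of t gives A0 = 1/169, A1 = -3/13, so y_p = 1/169 - 3*t/13.
General solution: y = 1/169 - 3*t/13 + C1*cos(3*t)*exp(2*t) + C2*exp(2*t)*sin(3*t).
Apply the initial conditions: y(0) = 1/169 + C1 = -2 and y'(0) = -3/13 + 2*C1 + 3*C2 = -4. Solving gives C1 = -339/169, C2 = 41/507.

y = 1/169 - 3*t/13 - 339*cos(3*t)*exp(2*t)/169 + 41*exp(2*t)*sin(3*t)/507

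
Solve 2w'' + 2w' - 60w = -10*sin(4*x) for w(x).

Divide through by 2: w'' + w' - 30w = -5*sin(4*x).
Characteristic equation r² + r - 30 = 0 factors as (r + 6)(r - 5) = 0, so r = -6, 5.
Hence w_h = C1*exp(-6*x) + C2*exp(5*x).
Try w_p = A*cos(4*x) + B*sin(4*x). Substituting and equating the coefficients of cos(4x) and sin(4x) gives A = 5/533, B = 115/1066, so w_p = 5*cos(4*x)/533 + 115*sin(4*x)/1066.

w = 5*cos(4*x)/533 + 115*sin(4*x)/1066 + C1*exp(-6*x) + C2*exp(5*x)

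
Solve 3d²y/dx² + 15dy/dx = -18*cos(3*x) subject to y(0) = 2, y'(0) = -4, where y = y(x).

Divide through by 3: y'' + 5y' = -6*cos(3*x).
Characteristic equation r² + 5r = 0 factors as (r + 5)r = 0, so r = -5, 0.
Hence y_h = C1*exp(-5*x) + C2.
Try y_p = A*cos(3*x) + B*sin(3*x). Substituting and equating the coefficients of cos(3x) and sin(3x) gives A = 3/17, B = -5/17, so y_p = -5*sin(3*x)/17 + 3*cos(3*x)/17.
General solution: y = C2 - 5*sin(3*x)/17 + 3*cos(3*x)/17 + C1*exp(-5*x).
Apply the initial conditions: y(0) = 3/17 + C1 + C2 = 2 and y'(0) = -15/17 - 5*C1 = -4. Solving gives C1 = 53/85, C2 = 6/5.

y = 6/5 - 5*sin(3*x)/17 + 3*cos(3*x)/17 + 53*exp(-5*x)/85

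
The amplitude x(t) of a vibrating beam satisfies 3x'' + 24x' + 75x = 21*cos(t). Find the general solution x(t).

Divide through by 3: x'' + 8x' + 25x = 7*cos(t).
Characteristic equation r² + 8r + 25 = 0 has discriminant (8)² - 4·(25) = -36 < 0, so r = -4 ± 3i.
Hence x_h = C1*cos(3*t)*exp(-4*t) + C2*exp(-4*t)*sin(3*t).
Try x_p = A*cos(t) + B*sin(t). Substituting and equating the coefficients of cos(t) and sin(t) gives A = 21/80, B = 7/80, so x_p = 7*sin(t)/80 + 21*cos(t)/80.

x = 7*sin(t)/80 + 21*cos(t)/80 + C1*cos(3*t)*exp(-4*t) + C2*exp(-4*t)*sin(3*t)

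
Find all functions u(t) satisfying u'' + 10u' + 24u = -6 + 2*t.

Characteristic equation r² + 10r + 24 = 0 factors as (r + 6)(r + 4) = 0, so r = -6, -4.
Hence u_h = C1*exp(-6*t) + C2*exp(-4*t).
For the particular solution try u_p = A0 + A1*t. Substituting and matching coefficients of each power of t gives A0 = -41/144, A1 = 1/12, so u_p = -41/144 + t/12.

u = -41/144 + t/12 + C1*exp(-6*t) + C2*exp(-4*t)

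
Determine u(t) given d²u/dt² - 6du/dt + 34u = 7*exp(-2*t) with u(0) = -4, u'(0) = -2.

Characteristic equation r² - 6r + 34 = 0 has discriminant (-6)² - 4·(34) = -100 < 0, so r = 3 ± 5i.
Hence u_h = C1*cos(5*t)*exp(3*t) + C2*exp(3*t)*sin(5*t).
Try u_p = A*exp(-2*t). Substituting into the equation and dividing by exp(-2*t) gives A = 7/50, so u_p = 7*exp(-2*t)/50.
General solution: u = 7*exp(-2*t)/50 + C1*cos(5*t)*exp(3*t) + C2*exp(3*t)*sin(5*t).
Apply the initial conditions: u(0) = 7/50 + C1 = -4 and u'(0) = -7/25 + 3*C1 + 5*C2 = -2. Solving gives C1 = -207/50, C2 = 107/50.

u = 7*exp(-2*t)/50 - 207*cos(5*t)*exp(3*t)/50 + 107*exp(3*t)*sin(5*t)/50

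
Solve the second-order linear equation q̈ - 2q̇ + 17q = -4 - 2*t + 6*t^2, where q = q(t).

Characteristic equation r² - 2r + 17 = 0 has discriminant (-2)² - 4·(17) = -64 < 0, so r = 1 ± 4i.
Hence q_h = C1*cos(4*t)*exp(t) + C2*exp(t)*sin(4*t).
For the particular solution try q_p = A0 + A1*t + A2*t^2. Substituting and matching coefficients of each power of t gives A0 = -1380/4913, A1 = -10/289, A2 = 6/17, so q_p = -1380/4913 - 10*t/289 + 6*t^2/17.

q = -1380/4913 - 10*t/289 + 6*t**2/17 + C1*cos(4*t)*exp(t) + C2*exp(t)*sin(4*t)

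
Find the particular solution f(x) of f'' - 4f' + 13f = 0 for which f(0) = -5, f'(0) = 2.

Characteristic equation r² - 4r + 13 = 0 has discriminant (-4)² - 4·(13) = -36 < 0, so r = 2 ± 3i.
Hence f_h = C1*cos(3*x)*exp(2*x) + C2*exp(2*x)*sin(3*x).
Apply the initial conditions: f(0) = C1 = -5 and f'(0) = 2*C1 + 3*C2 = 2. Solving gives C1 = -5, C2 = 4.

f = -5*cos(3*x)*exp(2*x) + 4*exp(2*x)*sin(3*x)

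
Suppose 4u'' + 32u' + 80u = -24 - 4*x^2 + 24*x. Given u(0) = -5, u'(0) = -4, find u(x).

Divide through by 4: u'' + 8u' + 20u = -6 - x^2 + 6*x.
Characteristic equation r² + 8r + 20 = 0 has discriminant (8)² - 4·(20) = -16 < 0, so r = -4 ± 2i.
Hence u_h = C1*cos(2*x)*exp(-4*x) + C2*exp(-4*x)*sin(2*x).
For the particular solution try u_p = A0 + A1*x + A2*x^2. Substituting and matching coefficients of each power of x gives A0 = -431/1000, A1 = 17/50, A2 = -1/20, so u_p = -431/1000 - x^2/20 + 17*x/50.
General solution: u = -431/1000 - x^2/20 + 17*x/50 + C1*cos(2*x)*exp(-4*x) + C2*exp(-4*x)*sin(2*x).
Apply the initial conditions: u(0) = -431/1000 + C1 = -5 and u'(0) = 17/50 - 4*C1 + 2*C2 = -4. Solving gives C1 = -4569/1000, C2 = -2827/250.

u = -431/1000 - x**2/20 + 17*x/50 - 4569*cos(2*x)*exp(-4*x)/1000 - 2827*exp(-4*x)*sin(2*x)/250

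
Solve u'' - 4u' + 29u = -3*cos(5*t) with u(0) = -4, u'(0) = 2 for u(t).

Characteristic equation r² - 4r + 29 = 0 has discriminant (-4)² - 4·(29) = -100 < 0, so r = 2 ± 5i.
Hence u_h = C1*cos(5*t)*exp(2*t) + C2*exp(2*t)*sin(5*t).
Try u_p = A*cos(5*t) + B*sin(5*t). Substituting and equating the coefficients of cos(5t) and sin(5t) gives A = -3/104, B = 15/104, so u_p = -3*cos(5*t)/104 + 15*sin(5*t)/104.
General solution: u = -3*cos(5*t)/104 + 15*sin(5*t)/104 + C1*cos(5*t)*exp(2*t) + C2*exp(2*t)*sin(5*t).
Apply the initial conditions: u(0) = -3/104 + C1 = -4 and u'(0) = 75/104 + 2*C1 + 5*C2 = 2. Solving gives C1 = -413/104, C2 = 959/520.

u = -3*cos(5*t)/104 + 15*sin(5*t)/104 - 413*cos(5*t)*exp(2*t)/104 + 959*exp(2*t)*sin(5*t)/520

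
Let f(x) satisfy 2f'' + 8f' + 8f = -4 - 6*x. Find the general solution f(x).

Divide through by 2: f'' + 4f' + 4f = -2 - 3*x.
Characteristic equation r² + 4r + 4 = 0 has discriminant (4)² - 4·(4) = 0, so r = -2 is a repeated root.
Hence f_h = (C1 + C2*x)*exp(-2*x).
For the particular solution try f_p = A0 + A1*x. Substituting and matching coefficients of each power of x gives A0 = 1/4, A1 = -3/4, so f_p = 1/4 - 3*x/4.

f = 1/4 - 3*x/4 + C1*exp(-2*x) + C2*x*exp(-2*x)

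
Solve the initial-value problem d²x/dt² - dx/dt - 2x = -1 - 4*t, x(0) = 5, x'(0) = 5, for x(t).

Characteristic equation r² - r - 2 = 0 factors as (r + 1)(r - 2) = 0, so r = -1, 2.
Hence x_h = C1*exp(-t) + C2*exp(2*t).
For the particular solution try x_p = A0 + A1*t. Substituting and matching coefficients of each power of t gives A0 = -1/2, A1 = 2, so x_p = -1/2 + 2*t.
General solution: x = -1/2 + 2*t + C1*exp(-t) + C2*exp(2*t).
Apply the initial conditions: x(0) = -1/2 + C1 + C2 = 5 and x'(0) = 2 - C1 + 2*C2 = 5. Solving gives C1 = 8/3, C2 = 17/6.

x = -1/2 + 2*t + 8*exp(-t)/3 + 17*exp(2*t)/6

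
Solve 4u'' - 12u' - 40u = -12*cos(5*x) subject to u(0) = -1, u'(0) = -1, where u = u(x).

u = -122*exp(-2*x)/203 - 33*exp(5*x)/70 + 9*sin(5*x)/290 + 21*cos(5*x)/290

Divide through by 4: u'' - 3u' - 10u = -3*cos(5*x).
Characteristic equation r² - 3r - 10 = 0 factors as (r - 5)(r + 2) = 0, so r = 5, -2.
Hence u_h = C1*exp(5*x) + C2*exp(-2*x).
Try u_p = A*cos(5*x) + B*sin(5*x). Substituting and equating the coefficients of cos(5x) and sin(5x) gives A = 21/290, B = 9/290, so u_p = 9*sin(5*x)/290 + 21*cos(5*x)/290.
General solution: u = 9*sin(5*x)/290 + 21*cos(5*x)/290 + C1*exp(5*x) + C2*exp(-2*x).
Apply the initial conditions: u(0) = 21/290 + C1 + C2 = -1 and u'(0) = 9/58 - 2*C2 + 5*C1 = -1. Solving gives C1 = -33/70, C2 = -122/203.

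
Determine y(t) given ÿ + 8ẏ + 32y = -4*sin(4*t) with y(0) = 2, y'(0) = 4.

y = -sin(4*t)/20 + cos(4*t)/10 + 19*cos(4*t)*exp(-4*t)/10 + 59*exp(-4*t)*sin(4*t)/20

Characteristic equation r² + 8r + 32 = 0 has discriminant (8)² - 4·(32) = -64 < 0, so r = -4 ± 4i.
Hence y_h = C1*cos(4*t)*exp(-4*t) + C2*exp(-4*t)*sin(4*t).
Try y_p = A*cos(4*t) + B*sin(4*t). Substituting and equating the coefficients of cos(4t) and sin(4t) gives A = 1/10, B = -1/20, so y_p = -sin(4*t)/20 + cos(4*t)/10.
General solution: y = -sin(4*t)/20 + cos(4*t)/10 + C1*cos(4*t)*exp(-4*t) + C2*exp(-4*t)*sin(4*t).
Apply the initial conditions: y(0) = 1/10 + C1 = 2 and y'(0) = -1/5 - 4*C1 + 4*C2 = 4. Solving gives C1 = 19/10, C2 = 59/20.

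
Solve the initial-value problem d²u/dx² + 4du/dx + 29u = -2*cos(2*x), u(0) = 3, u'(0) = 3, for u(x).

u = -50*cos(2*x)/689 - 16*sin(2*x)/689 + 2117*cos(5*x)*exp(-2*x)/689 + 6333*exp(-2*x)*sin(5*x)/3445

Characteristic equation r² + 4r + 29 = 0 has discriminant (4)² - 4·(29) = -100 < 0, so r = -2 ± 5i.
Hence u_h = C1*cos(5*x)*exp(-2*x) + C2*exp(-2*x)*sin(5*x).
Try u_p = A*cos(2*x) + B*sin(2*x). Substituting and equating the coefficients of cos(2x) and sin(2x) gives A = -50/689, B = -16/689, so u_p = -50*cos(2*x)/689 - 16*sin(2*x)/689.
General solution: u = -50*cos(2*x)/689 - 16*sin(2*x)/689 + C1*cos(5*x)*exp(-2*x) + C2*exp(-2*x)*sin(5*x).
Apply the initial conditions: u(0) = -50/689 + C1 = 3 and u'(0) = -32/689 - 2*C1 + 5*C2 = 3. Solving gives C1 = 2117/689, C2 = 6333/3445.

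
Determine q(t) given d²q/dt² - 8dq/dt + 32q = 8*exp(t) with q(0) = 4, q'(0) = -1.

Characteristic equation r² - 8r + 32 = 0 has discriminant (-8)² - 4·(32) = -64 < 0, so r = 4 ± 4i.
Hence q_h = C1*cos(4*t)*exp(4*t) + C2*exp(4*t)*sin(4*t).
Try q_p = A*exp(t). Substituting into the equation and dividing by exp(t) gives A = 8/25, so q_p = 8*exp(t)/25.
General solution: q = 8*exp(t)/25 + C1*cos(4*t)*exp(4*t) + C2*exp(4*t)*sin(4*t).
Apply the initial conditions: q(0) = 8/25 + C1 = 4 and q'(0) = 8/25 + 4*C1 + 4*C2 = -1. Solving gives C1 = 92/25, C2 = -401/100.

q = 8*exp(t)/25 - 401*exp(4*t)*sin(4*t)/100 + 92*cos(4*t)*exp(4*t)/25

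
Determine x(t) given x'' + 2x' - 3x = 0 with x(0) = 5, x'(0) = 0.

x = 5*exp(-3*t)/4 + 15*exp(t)/4

Characteristic equation r² + 2r - 3 = 0 factors as (r - 1)(r + 3) = 0, so r = 1, -3.
Hence x_h = C1*exp(t) + C2*exp(-3*t).
Apply the initial conditions: x(0) = C1 + C2 = 5 and x'(0) = C1 - 3*C2 = 0. Solving gives C1 = 15/4, C2 = 5/4.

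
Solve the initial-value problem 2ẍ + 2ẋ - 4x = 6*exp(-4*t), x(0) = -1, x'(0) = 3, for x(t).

Divide through by 2: x'' + x' - 2x = 3*exp(-4*t).
Characteristic equation r² + r - 2 = 0 factors as (r - 1)(r + 2) = 0, so r = 1, -2.
Hence x_h = C1*exp(t) + C2*exp(-2*t).
Try x_p = A*exp(-4*t). Substituting into the equation and dividing by exp(-4*t) gives A = 3/10, so x_p = 3*exp(-4*t)/10.
General solution: x = 3*exp(-4*t)/10 + C1*exp(t) + C2*exp(-2*t).
Apply the initial conditions: x(0) = 3/10 + C1 + C2 = -1 and x'(0) = -6/5 + C1 - 2*C2 = 3. Solving gives C1 = 8/15, C2 = -11/6.

x = -11*exp(-2*t)/6 + 3*exp(-4*t)/10 + 8*exp(t)/15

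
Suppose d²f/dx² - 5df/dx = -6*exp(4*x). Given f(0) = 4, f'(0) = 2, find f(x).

Characteristic equation r² - 5r = 0 factors as (r - 5)r = 0, so r = 5, 0.
Hence f_h = C1*exp(5*x) + C2.
Try f_p = A*exp(4*x). Substituting into the equation and dividing by exp(4*x) gives A = 3/2, so f_p = 3*exp(4*x)/2.
General solution: f = C2 + 3*exp(4*x)/2 + C1*exp(5*x).
Apply the initial conditions: f(0) = 3/2 + C1 + C2 = 4 and f'(0) = 6 + 5*C1 = 2. Solving gives C1 = -4/5, C2 = 33/10.

f = 33/10 - 4*exp(5*x)/5 + 3*exp(4*x)/2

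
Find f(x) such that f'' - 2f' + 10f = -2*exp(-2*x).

Characteristic equation r² - 2r + 10 = 0 has discriminant (-2)² - 4·(10) = -36 < 0, so r = 1 ± 3i.
Hence f_h = C1*cos(3*x)*exp(x) + C2*exp(x)*sin(3*x).
Try f_p = A*exp(-2*x). Substituting into the equation and dividing by exp(-2*x) gives A = -1/9, so f_p = -exp(-2*x)/9.

f = -exp(-2*x)/9 + C1*cos(3*x)*exp(x) + C2*exp(x)*sin(3*x)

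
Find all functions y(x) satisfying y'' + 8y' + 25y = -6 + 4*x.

Characteristic equation r² + 8r + 25 = 0 has discriminant (8)² - 4·(25) = -36 < 0, so r = -4 ± 3i.
Hence y_h = C1*cos(3*x)*exp(-4*x) + C2*exp(-4*x)*sin(3*x).
For the particular solution try y_p = A0 + A1*x. Substituting and matching coefficients of each power of x gives A0 = -182/625, A1 = 4/25, so y_p = -182/625 + 4*x/25.

y = -182/625 + 4*x/25 + C1*cos(3*x)*exp(-4*x) + C2*exp(-4*x)*sin(3*x)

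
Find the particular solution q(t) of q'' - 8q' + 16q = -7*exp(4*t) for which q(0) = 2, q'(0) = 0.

q = 2*exp(4*t) - 8*t*exp(4*t) - 7*t**2*exp(4*t)/2

Characteristic equation r² - 8r + 16 = 0 has discriminant (-8)² - 4·(16) = 0, so r = 4 is a repeated root.
Hence q_h = (C1 + C2*t)*exp(4*t).
Since exp(4*t) solves the homogeneous equation (r = 4 is a root of multiplicity 2), multiply the trial by t^2. Try q_p = A*t^2*exp(4*t). Substituting into the equation and dividing by exp(4*t) gives A = -7/2, so q_p = -7*t^2*exp(4*t)/2.
General solution: q = C1*exp(4*t) - 7*t^2*exp(4*t)/2 + C2*t*exp(4*t).
Apply the initial conditions: q(0) = C1 = 2 and q'(0) = C2 + 4*C1 = 0. Solving gives C1 = 2, C2 = -8.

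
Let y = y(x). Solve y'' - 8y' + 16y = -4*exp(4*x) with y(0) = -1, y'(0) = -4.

y = -exp(4*x) - 2*x**2*exp(4*x)

Characteristic equation r² - 8r + 16 = 0 has discriminant (-8)² - 4·(16) = 0, so r = 4 is a repeated root.
Hence y_h = (C1 + C2*x)*exp(4*x).
Since exp(4*x) solves the homogeneous equation (r = 4 is a root of multiplicity 2), multiply the trial by x^2. Try y_p = A*x^2*exp(4*x). Substituting into the equation and dividing by exp(4*x) gives A = -2, so y_p = -2*x^2*exp(4*x).
General solution: y = C1*exp(4*x) - 2*x^2*exp(4*x) + C2*x*exp(4*x).
Apply the initial conditions: y(0) = C1 = -1 and y'(0) = C2 + 4*C1 = -4. Solving gives C1 = -1, C2 = 0.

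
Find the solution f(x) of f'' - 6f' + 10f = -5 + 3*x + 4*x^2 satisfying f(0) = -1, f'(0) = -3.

Characteristic equation r² - 6r + 10 = 0 has discriminant (-6)² - 4·(10) = -4 < 0, so r = 3 ± i.
Hence f_h = C1*cos(x)*exp(3*x) + C2*exp(3*x)*sin(x).
For the particular solution try f_p = A0 + A1*x + A2*x^2. Substituting and matching coefficients of each power of x gives A0 = -14/125, A1 = 39/50, A2 = 2/5, so f_p = -14/125 + 2*x^2/5 + 39*x/50.
General solution: f = -14/125 + 2*x^2/5 + 39*x/50 + C1*cos(x)*exp(3*x) + C2*exp(3*x)*sin(x).
Apply the initial conditions: f(0) = -14/125 + C1 = -1 and f'(0) = 39/50 + C2 + 3*C1 = -3. Solving gives C1 = -111/125, C2 = -279/250.

f = -14/125 + 2*x**2/5 + 39*x/50 - 279*exp(3*x)*sin(x)/250 - 111*cos(x)*exp(3*x)/125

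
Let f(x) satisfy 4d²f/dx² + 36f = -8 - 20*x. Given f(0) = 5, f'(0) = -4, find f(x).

f = -2/9 - 31*sin(3*x)/27 - 5*x/9 + 47*cos(3*x)/9

Divide through by 4: f'' + 9f = -2 - 5*x.
Characteristic equation r² + 9 = 0 has discriminant (0)² - 4·(9) = -36 < 0, so r = ± 3i.
Hence f_h = C1*cos(3*x) + C2*sin(3*x).
For the particular solution try f_p = A0 + A1*x. Substituting and matching coefficients of each power of x gives A0 = -2/9, A1 = -5/9, so f_p = -2/9 - 5*x/9.
General solution: f = -2/9 - 5*x/9 + C1*cos(3*x) + C2*sin(3*x).
Apply the initial conditions: f(0) = -2/9 + C1 = 5 and f'(0) = -5/9 + 3*C2 = -4. Solving gives C1 = 47/9, C2 = -31/27.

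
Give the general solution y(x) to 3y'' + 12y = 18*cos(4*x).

y = -cos(4*x)/2 + C1*cos(2*x) + C2*sin(2*x)

Divide through by 3: y'' + 4y = 6*cos(4*x).
Characteristic equation r² + 4 = 0 has discriminant (0)² - 4·(4) = -16 < 0, so r = ± 2i.
Hence y_h = C1*cos(2*x) + C2*sin(2*x).
Try y_p = A*cos(4*x) + B*sin(4*x). Substituting and equating the coefficients of cos(4x) and sin(4x) gives A = -1/2, B = 0, so y_p = -cos(4*x)/2.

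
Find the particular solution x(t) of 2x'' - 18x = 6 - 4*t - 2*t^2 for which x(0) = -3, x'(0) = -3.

x = -25/81 - 305*exp(3*t)/162 - 131*exp(-3*t)/162 + t**2/9 + 2*t/9

Divide through by 2: x'' - 9x = 3 - t^2 - 2*t.
Characteristic equation r² - 9 = 0 factors as (r + 3)(r - 3) = 0, so r = -3, 3.
Hence x_h = C1*exp(-3*t) + C2*exp(3*t).
For the particular solution try x_p = A0 + A1*t + A2*t^2. Substituting and matching coefficients of each power of t gives A0 = -25/81, A1 = 2/9, A2 = 1/9, so x_p = -25/81 + t^2/9 + 2*t/9.
General solution: x = -25/81 + t^2/9 + 2*t/9 + C1*exp(-3*t) + C2*exp(3*t).
Apply the initial conditions: x(0) = -25/81 + C1 + C2 = -3 and x'(0) = 2/9 - 3*C1 + 3*C2 = -3. Solving gives C1 = -131/162, C2 = -305/162.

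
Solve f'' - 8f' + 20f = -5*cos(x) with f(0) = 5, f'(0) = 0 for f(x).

Characteristic equation r² - 8r + 20 = 0 has discriminant (-8)² - 4·(20) = -16 < 0, so r = 4 ± 2i.
Hence f_h = C1*cos(2*x)*exp(4*x) + C2*exp(4*x)*sin(2*x).
Try f_p = A*cos(x) + B*sin(x). Substituting and equating the coefficients of cos(x) and sin(x) gives A = -19/85, B = 8/85, so f_p = -19*cos(x)/85 + 8*sin(x)/85.
General solution: f = -19*cos(x)/85 + 8*sin(x)/85 + C1*cos(2*x)*exp(4*x) + C2*exp(4*x)*sin(2*x).
Apply the initial conditions: f(0) = -19/85 + C1 = 5 and f'(0) = 8/85 + 2*C2 + 4*C1 = 0. Solving gives C1 = 444/85, C2 = -892/85.

f = -19*cos(x)/85 + 8*sin(x)/85 - 892*exp(4*x)*sin(2*x)/85 + 444*cos(2*x)*exp(4*x)/85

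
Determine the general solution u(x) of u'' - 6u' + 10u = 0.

Characteristic equation r² - 6r + 10 = 0 has discriminant (-6)² - 4·(10) = -4 < 0, so r = 3 ± i.
Hence u_h = C1*cos(x)*exp(3*x) + C2*exp(3*x)*sin(x).

u = C1*cos(x)*exp(3*x) + C2*exp(3*x)*sin(x)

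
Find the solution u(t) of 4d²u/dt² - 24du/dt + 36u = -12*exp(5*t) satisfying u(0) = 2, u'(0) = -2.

Divide through by 4: u'' - 6u' + 9u = -3*exp(5*t).
Characteristic equation r² - 6r + 9 = 0 has discriminant (-6)² - 4·(9) = 0, so r = 3 is a repeated root.
Hence u_h = (C1 + C2*t)*exp(3*t).
Try u_p = A*exp(5*t). Substituting into the equation and dividing by exp(5*t) gives A = -3/4, so u_p = -3*exp(5*t)/4.
General solution: u = -3*exp(5*t)/4 + C1*exp(3*t) + C2*t*exp(3*t).
Apply the initial conditions: u(0) = -3/4 + C1 = 2 and u'(0) = -15/4 + C2 + 3*C1 = -2. Solving gives C1 = 11/4, C2 = -13/2.

u = -3*exp(5*t)/4 + 11*exp(3*t)/4 - 13*t*exp(3*t)/2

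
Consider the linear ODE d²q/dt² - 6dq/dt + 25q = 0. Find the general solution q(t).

Characteristic equation r² - 6r + 25 = 0 has discriminant (-6)² - 4·(25) = -64 < 0, so r = 3 ± 4i.
Hence q_h = C1*cos(4*t)*exp(3*t) + C2*exp(3*t)*sin(4*t).

q = C1*cos(4*t)*exp(3*t) + C2*exp(3*t)*sin(4*t)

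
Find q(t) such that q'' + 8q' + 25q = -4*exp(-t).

Characteristic equation r² + 8r + 25 = 0 has discriminant (8)² - 4·(25) = -36 < 0, so r = -4 ± 3i.
Hence q_h = C1*cos(3*t)*exp(-4*t) + C2*exp(-4*t)*sin(3*t).
Try q_p = A*exp(-t). Substituting into the equation and dividing by exp(-t) gives A = -2/9, so q_p = -2*exp(-t)/9.

q = -2*exp(-t)/9 + C1*cos(3*t)*exp(-4*t) + C2*exp(-4*t)*sin(3*t)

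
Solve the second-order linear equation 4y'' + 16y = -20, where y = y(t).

y = -5/4 + C1*cos(2*t) + C2*sin(2*t)

Divide through by 4: y'' + 4y = -5.
Characteristic equation r² + 4 = 0 has discriminant (0)² - 4·(4) = -16 < 0, so r = ± 2i.
Hence y_h = C1*cos(2*t) + C2*sin(2*t).
For the particular solution try y_p = A0. Substituting and matching coefficients of each power of t gives A0 = -5/4, so y_p = -5/4.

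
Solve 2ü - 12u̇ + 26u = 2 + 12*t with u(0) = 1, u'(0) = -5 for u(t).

Divide through by 2: u'' - 6u' + 13u = 1 + 6*t.
Characteristic equation r² - 6r + 13 = 0 has discriminant (-6)² - 4·(13) = -16 < 0, so r = 3 ± 2i.
Hence u_h = C1*cos(2*t)*exp(3*t) + C2*exp(3*t)*sin(2*t).
For the particular solution try u_p = A0 + A1*t. Substituting and matching coefficients of each power of t gives A0 = 49/169, A1 = 6/13, so u_p = 49/169 + 6*t/13.
General solution: u = 49/169 + 6*t/13 + C1*cos(2*t)*exp(3*t) + C2*exp(3*t)*sin(2*t).
Apply the initial conditions: u(0) = 49/169 + C1 = 1 and u'(0) = 6/13 + 2*C2 + 3*C1 = -5. Solving gives C1 = 120/169, C2 = -1283/338.

u = 49/169 + 6*t/13 - 1283*exp(3*t)*sin(2*t)/338 + 120*cos(2*t)*exp(3*t)/169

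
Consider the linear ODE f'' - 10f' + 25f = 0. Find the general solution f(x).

Characteristic equation r² - 10r + 25 = 0 has discriminant (-10)² - 4·(25) = 0, so r = 5 is a repeated root.
Hence f_h = (C1 + C2*x)*exp(5*x).

f = C1*exp(5*x) + C2*x*exp(5*x)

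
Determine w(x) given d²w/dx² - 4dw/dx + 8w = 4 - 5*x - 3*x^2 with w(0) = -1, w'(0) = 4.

w = 3/32 - x - 3*x**2/8 - 35*cos(2*x)*exp(2*x)/32 + 115*exp(2*x)*sin(2*x)/32

Characteristic equation r² - 4r + 8 = 0 has discriminant (-4)² - 4·(8) = -16 < 0, so r = 2 ± 2i.
Hence w_h = C1*cos(2*x)*exp(2*x) + C2*exp(2*x)*sin(2*x).
For the particular solution try w_p = A0 + A1*x + A2*x^2. Substituting and matching coefficients of each power of x gives A0 = 3/32, A1 = -1, A2 = -3/8, so w_p = 3/32 - x - 3*x^2/8.
General solution: w = 3/32 - x - 3*x^2/8 + C1*cos(2*x)*exp(2*x) + C2*exp(2*x)*sin(2*x).
Apply the initial conditions: w(0) = 3/32 + C1 = -1 and w'(0) = -1 + 2*C1 + 2*C2 = 4. Solving gives C1 = -35/32, C2 = 115/32.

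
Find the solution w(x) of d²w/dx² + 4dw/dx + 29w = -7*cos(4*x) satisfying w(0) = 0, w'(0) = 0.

w = -112*sin(4*x)/425 - 91*cos(4*x)/425 + 91*cos(5*x)*exp(-2*x)/425 + 126*exp(-2*x)*sin(5*x)/425

Characteristic equation r² + 4r + 29 = 0 has discriminant (4)² - 4·(29) = -100 < 0, so r = -2 ± 5i.
Hence w_h = C1*cos(5*x)*exp(-2*x) + C2*exp(-2*x)*sin(5*x).
Try w_p = A*cos(4*x) + B*sin(4*x). Substituting and equating the coefficients of cos(4x) and sin(4x) gives A = -91/425, B = -112/425, so w_p = -112*sin(4*x)/425 - 91*cos(4*x)/425.
General solution: w = -112*sin(4*x)/425 - 91*cos(4*x)/425 + C1*cos(5*x)*exp(-2*x) + C2*exp(-2*x)*sin(5*x).
Apply the initial conditions: w(0) = -91/425 + C1 = 0 and w'(0) = -448/425 - 2*C1 + 5*C2 = 0. Solving gives C1 = 91/425, C2 = 126/425.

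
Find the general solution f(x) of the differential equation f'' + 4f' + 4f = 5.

Characteristic equation r² + 4r + 4 = 0 has discriminant (4)² - 4·(4) = 0, so r = -2 is a repeated root.
Hence f_h = (C1 + C2*x)*exp(-2*x).
For the particular solution try f_p = A0. Substituting and matching coefficients of each power of x gives A0 = 5/4, so f_p = 5/4.

f = 5/4 + C1*exp(-2*x) + C2*x*exp(-2*x)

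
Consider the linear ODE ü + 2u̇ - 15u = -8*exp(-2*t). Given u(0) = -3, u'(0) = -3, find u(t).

u = -49*exp(3*t)/20 - 13*exp(-5*t)/12 + 8*exp(-2*t)/15

Characteristic equation r² + 2r - 15 = 0 factors as (r + 5)(r - 3) = 0, so r = -5, 3.
Hence u_h = C1*exp(-5*t) + C2*exp(3*t).
Try u_p = A*exp(-2*t). Substituting into the equation and dividing by exp(-2*t) gives A = 8/15, so u_p = 8*exp(-2*t)/15.
General solution: u = 8*exp(-2*t)/15 + C1*exp(-5*t) + C2*exp(3*t).
Apply the initial conditions: u(0) = 8/15 + C1 + C2 = -3 and u'(0) = -16/15 - 5*C1 + 3*C2 = -3. Solving gives C1 = -13/12, C2 = -49/20.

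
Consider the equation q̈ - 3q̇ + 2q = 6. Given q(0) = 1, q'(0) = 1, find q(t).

Characteristic equation r² - 3r + 2 = 0 factors as (r - 1)(r - 2) = 0, so r = 1, 2.
Hence q_h = C1*exp(t) + C2*exp(2*t).
For the particular solution try q_p = A0. Substituting and matching coefficients of each power of t gives A0 = 3, so q_p = 3.
General solution: q = 3 + C1*exp(t) + C2*exp(2*t).
Apply the initial conditions: q(0) = 3 + C1 + C2 = 1 and q'(0) = C1 + 2*C2 = 1. Solving gives C1 = -5, C2 = 3.

q = 3 - 5*exp(t) + 3*exp(2*t)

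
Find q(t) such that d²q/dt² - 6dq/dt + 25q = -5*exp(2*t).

q = -5*exp(2*t)/17 + C1*cos(4*t)*exp(3*t) + C2*exp(3*t)*sin(4*t)

Characteristic equation r² - 6r + 25 = 0 has discriminant (-6)² - 4·(25) = -64 < 0, so r = 3 ± 4i.
Hence q_h = C1*cos(4*t)*exp(3*t) + C2*exp(3*t)*sin(4*t).
Try q_p = A*exp(2*t). Substituting into the equation and dividing by exp(2*t) gives A = -5/17, so q_p = -5*exp(2*t)/17.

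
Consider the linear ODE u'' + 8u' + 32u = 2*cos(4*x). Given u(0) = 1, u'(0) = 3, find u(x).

Characteristic equation r² + 8r + 32 = 0 has discriminant (8)² - 4·(32) = -64 < 0, so r = -4 ± 4i.
Hence u_h = C1*cos(4*x)*exp(-4*x) + C2*exp(-4*x)*sin(4*x).
Try u_p = A*cos(4*x) + B*sin(4*x). Substituting and equating the coefficients of cos(4x) and sin(4x) gives A = 1/40, B = 1/20, so u_p = sin(4*x)/20 + cos(4*x)/40.
General solution: u = sin(4*x)/20 + cos(4*x)/40 + C1*cos(4*x)*exp(-4*x) + C2*exp(-4*x)*sin(4*x).
Apply the initial conditions: u(0) = 1/40 + C1 = 1 and u'(0) = 1/5 - 4*C1 + 4*C2 = 3. Solving gives C1 = 39/40, C2 = 67/40.

u = sin(4*x)/20 + cos(4*x)/40 + 39*cos(4*x)*exp(-4*x)/40 + 67*exp(-4*x)*sin(4*x)/40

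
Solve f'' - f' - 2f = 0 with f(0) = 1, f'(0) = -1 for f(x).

Characteristic equation r² - r - 2 = 0 factors as (r + 1)(r - 2) = 0, so r = -1, 2.
Hence f_h = C1*exp(-x) + C2*exp(2*x).
Apply the initial conditions: f(0) = C1 + C2 = 1 and f'(0) = -C1 + 2*C2 = -1. Solving gives C1 = 1, C2 = 0.

f = exp(-x)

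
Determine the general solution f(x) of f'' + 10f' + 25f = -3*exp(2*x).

f = -3*exp(2*x)/49 + C1*exp(-5*x) + C2*x*exp(-5*x)

Characteristic equation r² + 10r + 25 = 0 has discriminant (10)² - 4·(25) = 0, so r = -5 is a repeated root.
Hence f_h = (C1 + C2*x)*exp(-5*x).
Try f_p = A*exp(2*x). Substituting into the equation and dividing by exp(2*x) gives A = -3/49, so f_p = -3*exp(2*x)/49.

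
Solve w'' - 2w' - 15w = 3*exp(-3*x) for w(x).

w = C1*exp(5*x) + C2*exp(-3*x) - 3*x*exp(-3*x)/8

Characteristic equation r² - 2r - 15 = 0 factors as (r - 5)(r + 3) = 0, so r = 5, -3.
Hence w_h = C1*exp(5*x) + C2*exp(-3*x).
Since exp(-3*x) solves the homogeneous equation (r = -3 is a root of multiplicity 1), multiply the trial by x. Try w_p = A*x*exp(-3*x). Substituting into the equation and dividing by exp(-3*x) gives A = -3/8, so w_p = -3*x*exp(-3*x)/8.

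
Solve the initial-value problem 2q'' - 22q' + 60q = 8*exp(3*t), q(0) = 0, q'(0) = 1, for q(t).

q = -3*exp(5*t) + 2*exp(3*t)/3 + 7*exp(6*t)/3

Divide through by 2: q'' - 11q' + 30q = 4*exp(3*t).
Characteristic equation r² - 11r + 30 = 0 factors as (r - 5)(r - 6) = 0, so r = 5, 6.
Hence q_h = C1*exp(5*t) + C2*exp(6*t).
Try q_p = A*exp(3*t). Substituting into the equation and dividing by exp(3*t) gives A = 2/3, so q_p = 2*exp(3*t)/3.
General solution: q = 2*exp(3*t)/3 + C1*exp(5*t) + C2*exp(6*t).
Apply the initial conditions: q(0) = 2/3 + C1 + C2 = 0 and q'(0) = 2 + 5*C1 + 6*C2 = 1. Solving gives C1 = -3, C2 = 7/3.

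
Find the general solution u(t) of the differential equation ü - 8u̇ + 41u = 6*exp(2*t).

u = 6*exp(2*t)/29 + C1*cos(5*t)*exp(4*t) + C2*exp(4*t)*sin(5*t)

Characteristic equation r² - 8r + 41 = 0 has discriminant (-8)² - 4·(41) = -100 < 0, so r = 4 ± 5i.
Hence u_h = C1*cos(5*t)*exp(4*t) + C2*exp(4*t)*sin(5*t).
Try u_p = A*exp(2*t). Substituting into the equation and dividing by exp(2*t) gives A = 6/29, so u_p = 6*exp(2*t)/29.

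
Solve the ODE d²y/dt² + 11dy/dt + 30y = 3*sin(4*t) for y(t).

y = -33*cos(4*t)/533 + 21*sin(4*t)/1066 + C1*exp(-6*t) + C2*exp(-5*t)

Characteristic equation r² + 11r + 30 = 0 factors as (r + 6)(r + 5) = 0, so r = -6, -5.
Hence y_h = C1*exp(-6*t) + C2*exp(-5*t).
Try y_p = A*cos(4*t) + B*sin(4*t). Substituting and equating the coefficients of cos(4t) and sin(4t) gives A = -33/533, B = 21/1066, so y_p = -33*cos(4*t)/533 + 21*sin(4*t)/1066.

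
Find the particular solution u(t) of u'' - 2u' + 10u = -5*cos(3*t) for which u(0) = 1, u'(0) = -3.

u = -5*cos(3*t)/37 + 30*sin(3*t)/37 - 81*exp(t)*sin(3*t)/37 + 42*cos(3*t)*exp(t)/37

Characteristic equation r² - 2r + 10 = 0 has discriminant (-2)² - 4·(10) = -36 < 0, so r = 1 ± 3i.
Hence u_h = C1*cos(3*t)*exp(t) + C2*exp(t)*sin(3*t).
Try u_p = A*cos(3*t) + B*sin(3*t). Substituting and equating the coefficients of cos(3t) and sin(3t) gives A = -5/37, B = 30/37, so u_p = -5*cos(3*t)/37 + 30*sin(3*t)/37.
General solution: u = -5*cos(3*t)/37 + 30*sin(3*t)/37 + C1*cos(3*t)*exp(t) + C2*exp(t)*sin(3*t).
Apply the initial conditions: u(0) = -5/37 + C1 = 1 and u'(0) = 90/37 + C1 + 3*C2 = -3. Solving gives C1 = 42/37, C2 = -81/37.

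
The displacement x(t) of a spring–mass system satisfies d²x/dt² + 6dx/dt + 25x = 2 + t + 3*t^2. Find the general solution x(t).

Characteristic equation r² + 6r + 25 = 0 has discriminant (6)² - 4·(25) = -64 < 0, so r = -3 ± 4i.
Hence x_h = C1*cos(4*t)*exp(-3*t) + C2*exp(-3*t)*sin(4*t).
For the particular solution try x_p = A0 + A1*t + A2*t^2. Substituting and matching coefficients of each power of t gives A0 = 1166/15625, A1 = -11/625, A2 = 3/25, so x_p = 1166/15625 - 11*t/625 + 3*t^2/25.

x = 1166/15625 - 11*t/625 + 3*t**2/25 + C1*cos(4*t)*exp(-3*t) + C2*exp(-3*t)*sin(4*t)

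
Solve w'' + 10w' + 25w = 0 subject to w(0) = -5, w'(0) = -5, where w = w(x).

w = -5*exp(-5*x) - 30*x*exp(-5*x)

Characteristic equation r² + 10r + 25 = 0 has discriminant (10)² - 4·(25) = 0, so r = -5 is a repeated root.
Hence w_h = (C1 + C2*x)*exp(-5*x).
Apply the initial conditions: w(0) = C1 = -5 and w'(0) = C2 - 5*C1 = -5. Solving gives C1 = -5, C2 = -30.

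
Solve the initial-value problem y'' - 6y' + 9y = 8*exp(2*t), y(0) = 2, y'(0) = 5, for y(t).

y = -6*exp(3*t) + 8*exp(2*t) + 7*t*exp(3*t)

Characteristic equation r² - 6r + 9 = 0 has discriminant (-6)² - 4·(9) = 0, so r = 3 is a repeated root.
Hence y_h = (C1 + C2*t)*exp(3*t).
Try y_p = A*exp(2*t). Substituting into the equation and dividing by exp(2*t) gives A = 8, so y_p = 8*exp(2*t).
General solution: y = 8*exp(2*t) + C1*exp(3*t) + C2*t*exp(3*t).
Apply the initial conditions: y(0) = 8 + C1 = 2 and y'(0) = 16 + C2 + 3*C1 = 5. Solving gives C1 = -6, C2 = 7.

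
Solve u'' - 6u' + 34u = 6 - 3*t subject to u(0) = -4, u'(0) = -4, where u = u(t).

Characteristic equation r² - 6r + 34 = 0 has discriminant (-6)² - 4·(34) = -100 < 0, so r = 3 ± 5i.
Hence u_h = C1*cos(5*t)*exp(3*t) + C2*exp(3*t)*sin(5*t).
For the particular solution try u_p = A0 + A1*t. Substituting and matching coefficients of each power of t gives A0 = 93/578, A1 = -3/34, so u_p = 93/578 - 3*t/34.
General solution: u = 93/578 - 3*t/34 + C1*cos(5*t)*exp(3*t) + C2*exp(3*t)*sin(5*t).
Apply the initial conditions: u(0) = 93/578 + C1 = -4 and u'(0) = -3/34 + 3*C1 + 5*C2 = -4. Solving gives C1 = -2405/578, C2 = 2477/1445.

u = 93/578 - 3*t/34 - 2405*cos(5*t)*exp(3*t)/578 + 2477*exp(3*t)*sin(5*t)/1445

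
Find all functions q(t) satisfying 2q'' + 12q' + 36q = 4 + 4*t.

Divide through by 2: q'' + 6q' + 18q = 2 + 2*t.
Characteristic equation r² + 6r + 18 = 0 has discriminant (6)² - 4·(18) = -36 < 0, so r = -3 ± 3i.
Hence q_h = C1*cos(3*t)*exp(-3*t) + C2*exp(-3*t)*sin(3*t).
For the particular solution try q_p = A0 + A1*t. Substituting and matching coefficients of each power of t gives A0 = 2/27, A1 = 1/9, so q_p = 2/27 + t/9.

q = 2/27 + t/9 + C1*cos(3*t)*exp(-3*t) + C2*exp(-3*t)*sin(3*t)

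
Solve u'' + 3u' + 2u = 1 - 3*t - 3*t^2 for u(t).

Characteristic equation r² + 3r + 2 = 0 factors as (r + 2)(r + 1) = 0, so r = -2, -1.
Hence u_h = C1*exp(-2*t) + C2*exp(-t).
For the particular solution try u_p = A0 + A1*t + A2*t^2. Substituting and matching coefficients of each power of t gives A0 = -5/2, A1 = 3, A2 = -3/2, so u_p = -5/2 + 3*t - 3*t^2/2.

u = -5/2 + 3*t - 3*t**2/2 + C1*exp(-2*t) + C2*exp(-t)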